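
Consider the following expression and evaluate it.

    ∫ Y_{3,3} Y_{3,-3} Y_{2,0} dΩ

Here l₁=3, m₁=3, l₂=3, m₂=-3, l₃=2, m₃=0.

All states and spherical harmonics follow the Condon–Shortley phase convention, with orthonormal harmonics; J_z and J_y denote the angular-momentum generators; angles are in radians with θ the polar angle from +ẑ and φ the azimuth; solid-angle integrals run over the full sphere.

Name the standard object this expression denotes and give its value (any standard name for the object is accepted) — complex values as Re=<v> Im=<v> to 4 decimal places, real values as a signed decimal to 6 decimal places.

This is a Gaunt coefficient — the integral of a triple product of spherical harmonics over the sphere.
Checks pass: Σm=0; 8 even; l₃=2∈[0,6].
(2·3+1)(2·3+1)(2·2+1) = 245
Δ: 4! 2! 2! / 9! → 1/3780
sum: t=1:−1/24 t=2:+1/4 t=3:−1/24 = 1/6
3j²(3 3 2; 0 0 0) = Δ·Π!·Σ² = 4/105  (sign +1)
sum: t=0:+1/96 = 1/96
3j²(3 3 2; 3 -3 0) = Δ·Π!·Σ² = 5/84  (sign +1)
combine: 4πI² = 245·4/105·5/84 = 5/9
take √, sign +1: I = 0.21026104

Gaunt coefficient, +0.210261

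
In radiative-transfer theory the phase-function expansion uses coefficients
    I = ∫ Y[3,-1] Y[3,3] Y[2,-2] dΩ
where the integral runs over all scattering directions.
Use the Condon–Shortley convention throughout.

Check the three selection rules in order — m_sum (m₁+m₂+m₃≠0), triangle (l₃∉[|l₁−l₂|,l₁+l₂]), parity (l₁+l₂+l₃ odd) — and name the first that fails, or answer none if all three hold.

m₁+m₂+m₃ = -1 + 3 − 2 = 0  ✓
triangle: |3−3|=0 ≤ l₃=2 ≤ 3+3=6  ✓
parity: l₁+l₂+l₃ = 8 is even  ✓

none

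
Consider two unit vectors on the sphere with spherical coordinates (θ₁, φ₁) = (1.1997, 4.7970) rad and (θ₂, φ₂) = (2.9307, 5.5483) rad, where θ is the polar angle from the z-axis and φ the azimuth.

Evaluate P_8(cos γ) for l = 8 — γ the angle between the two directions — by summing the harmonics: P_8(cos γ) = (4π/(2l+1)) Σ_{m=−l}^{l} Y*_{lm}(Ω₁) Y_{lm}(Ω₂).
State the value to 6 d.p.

-0.068015

Term-by-term m-sum for l=8 (normalisation 4π/17 = 0.739198):
  term(m=-8) = (0.000001, 0.000000)   from Y*(Ω₁)=(0.228595, 0.183682), Y(Ω₂)=(0.000002, -0.000001)
  term(m=-7) = (-0.000008, -0.000014)   from Y*(Ω₁)=(-0.254809, 0.378697), Y(Ω₂)=(-0.000015, 0.000032)
  term(m=-6) = (-0.000021, 0.000099)   from Y*(Ω₁)=(-0.209580, -0.116589), Y(Ω₂)=(-0.000126, -0.000403)
  term(m=-5) = (-0.000631, 0.000445)   from Y*(Ω₁)=(-0.087432, 0.194189), Y(Ω₂)=(0.003123, 0.001842)
  term(m=-4) = (0.007564, 0.001038)   from Y*(Ω₁)=(-0.311710, -0.109718), Y(Ω₂)=(-0.022634, 0.004637)
  term(m=-3) = (0.004466, 0.005487)   from Y*(Ω₁)=(-0.016436, 0.063356), Y(Ω₂)=(0.064018, -0.087094)
  term(m=-2) = (0.007983, -0.116881)   from Y*(Ω₁)=(-0.329118, -0.056232), Y(Ω₂)=(0.035387, 0.349088)
  term(m=-1) = (0.000714, -0.000667)   from Y*(Ω₁)=(-0.000122, 0.001435), Y(Ω₂)=(-0.503496, -0.455036)
  term(m=+0) = (-0.132148, -0.000000)   from Y*(Ω₁)=(-0.329350, -0.000000), Y(Ω₂)=(0.401240, 0.000000)
  term(m=+1) = (0.000714, 0.000667)   from Y*(Ω₁)=(0.000122, 0.001435), Y(Ω₂)=(0.503496, -0.455036)
  term(m=+2) = (0.007983, 0.116881)   from Y*(Ω₁)=(-0.329118, 0.056232), Y(Ω₂)=(0.035387, -0.349088)
  term(m=+3) = (0.004466, -0.005487)   from Y*(Ω₁)=(0.016436, 0.063356), Y(Ω₂)=(-0.064018, -0.087094)
  term(m=+4) = (0.007564, -0.001038)   from Y*(Ω₁)=(-0.311710, 0.109718), Y(Ω₂)=(-0.022634, -0.004637)
  term(m=+5) = (-0.000631, -0.000445)   from Y*(Ω₁)=(0.087432, 0.194189), Y(Ω₂)=(-0.003123, 0.001842)
  term(m=+6) = (-0.000021, -0.000099)   from Y*(Ω₁)=(-0.209580, 0.116589), Y(Ω₂)=(-0.000126, 0.000403)
  term(m=+7) = (-0.000008, 0.000014)   from Y*(Ω₁)=(0.254809, 0.378697), Y(Ω₂)=(0.000015, 0.000032)
  term(m=+8) = (0.000001, -0.000000)   from Y*(Ω₁)=(0.228595, -0.183682), Y(Ω₂)=(0.000002, 0.000001)
Total Σ_m = (-0.092012, -0.000000). Multiply by 0.739198: (-0.068015, -0.000000). P_8(cos γ) = -0.068015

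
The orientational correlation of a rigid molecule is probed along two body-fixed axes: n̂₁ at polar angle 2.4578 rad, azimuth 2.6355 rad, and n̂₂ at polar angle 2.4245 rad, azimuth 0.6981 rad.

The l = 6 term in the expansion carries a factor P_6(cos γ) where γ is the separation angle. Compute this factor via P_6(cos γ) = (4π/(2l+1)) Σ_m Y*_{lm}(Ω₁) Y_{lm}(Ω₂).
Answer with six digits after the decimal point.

0.322435

Addition theorem: P_6(cos γ) = (4π/13) Σ_m Y*_{lm}(Ω₁) Y_{lm}(Ω₂), m = −6…6:
  term(m=-6) = +0.000703-0.000967i   from Y*(Ω₁)=-0.030538-0.003219i, Y(Ω₂)=-0.019467+0.033704i
  term(m=-5) = -0.019494-0.005232i   from Y*(Ω₁)=-0.106902-0.074896i, Y(Ω₂)=+0.145315-0.052864i
  term(m=-4) = +0.011604+0.110765i   from Y*(Ω₁)=-0.139690-0.286560i, Y(Ω₂)=-0.328266-0.119526i
  term(m=-3) = +0.185433-0.094424i   from Y*(Ω₁)=+0.024125-0.458946i, Y(Ω₂)=+0.226354+0.392142i
  term(m=-2) = -0.040632-0.036598i   from Y*(Ω₁)=+0.144648-0.231430i, Y(Ω₂)=+0.034807-0.197325i
  term(m=-1) = -0.022840+0.059484i   from Y*(Ω₁)=-0.196092+0.108682i, Y(Ω₂)=+0.217722-0.182679i
  term(m=+0) = +0.104013+0.000000i   from Y*(Ω₁)=-0.351237-0.000000i, Y(Ω₂)=-0.296133+0.000000i
  term(m=+1) = -0.022840-0.059484i   from Y*(Ω₁)=+0.196092+0.108682i, Y(Ω₂)=-0.217722-0.182679i
  term(m=+2) = -0.040632+0.036598i   from Y*(Ω₁)=+0.144648+0.231430i, Y(Ω₂)=+0.034807+0.197325i
  term(m=+3) = +0.185433+0.094424i   from Y*(Ω₁)=-0.024125-0.458946i, Y(Ω₂)=-0.226354+0.392142i
  term(m=+4) = +0.011604-0.110765i   from Y*(Ω₁)=-0.139690+0.286560i, Y(Ω₂)=-0.328266+0.119526i
  term(m=+5) = -0.019494+0.005232i   from Y*(Ω₁)=+0.106902-0.074896i, Y(Ω₂)=-0.145315-0.052864i
  term(m=+6) = +0.000703+0.000967i   from Y*(Ω₁)=-0.030538+0.003219i, Y(Ω₂)=-0.019467-0.033704i
Accumulated sum +0.333562+0.000000i; after 4π/(2l+1) scaling, +0.322435+0.000000i ⇒ P_6 = 0.322435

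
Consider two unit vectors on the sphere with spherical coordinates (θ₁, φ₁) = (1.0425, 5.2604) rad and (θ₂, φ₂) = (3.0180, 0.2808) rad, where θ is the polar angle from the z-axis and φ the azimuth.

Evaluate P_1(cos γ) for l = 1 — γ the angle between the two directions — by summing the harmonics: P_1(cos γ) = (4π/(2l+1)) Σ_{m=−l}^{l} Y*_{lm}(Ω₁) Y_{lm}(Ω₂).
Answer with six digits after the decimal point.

-0.472105

Expand P_1 via completeness: Σ_{m} conj(Y_{1,m}) at Ω₁ times Y_{1,m} at Ω₂ —
  [-1]  conj(Y_{1,-1})(Ω₁) = 0.15546 - 0.25470j ; Y_{1,-1}(Ω₂) = 0.04092 - 0.01180j ; Δ = 0.00336 - 0.01226j
  [+0]  conj(Y_{1,0})(Ω₁) = 0.24629 + 0.00000j ; Y_{1,0}(Ω₂) = -0.48488 + 0.00000j ; Δ = -0.11942 + 0.00000j
  [+1]  conj(Y_{1,1})(Ω₁) = -0.15546 - 0.25470j ; Y_{1,1}(Ω₂) = -0.04092 - 0.01180j ; Δ = 0.00336 + 0.01226j
Total Σ_m = -0.11271 + 0.00000j. Multiply by 4.188790: -0.47210 + 0.00000j. P_1(cos γ) = -0.472105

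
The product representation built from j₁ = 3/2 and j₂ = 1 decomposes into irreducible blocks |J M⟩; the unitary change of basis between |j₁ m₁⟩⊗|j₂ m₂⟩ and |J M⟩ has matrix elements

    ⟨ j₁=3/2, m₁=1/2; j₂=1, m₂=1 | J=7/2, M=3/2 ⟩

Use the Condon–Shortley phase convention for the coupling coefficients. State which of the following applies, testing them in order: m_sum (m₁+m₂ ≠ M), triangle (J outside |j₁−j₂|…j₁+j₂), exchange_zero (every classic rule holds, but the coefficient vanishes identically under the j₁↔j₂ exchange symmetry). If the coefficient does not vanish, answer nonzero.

triangle

m-sum: m₁+m₂ = 1/2+1 = 3/2, M = 3/2  ✓
triangle: need |j₁−j₂| ≤ J ≤ j₁+j₂, i.e. J ∈ [1/2, 5/2]; J = 7/2 is outside ✗ ⇒ coefficient is 0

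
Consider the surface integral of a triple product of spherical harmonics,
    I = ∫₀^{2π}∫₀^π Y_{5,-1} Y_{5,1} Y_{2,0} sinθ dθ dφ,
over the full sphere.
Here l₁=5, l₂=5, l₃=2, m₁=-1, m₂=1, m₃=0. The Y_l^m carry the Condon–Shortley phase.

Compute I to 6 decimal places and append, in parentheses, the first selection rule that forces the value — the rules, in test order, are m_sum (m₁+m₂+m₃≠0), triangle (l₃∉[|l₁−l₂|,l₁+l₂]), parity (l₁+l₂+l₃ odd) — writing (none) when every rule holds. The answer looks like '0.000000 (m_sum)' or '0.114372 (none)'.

-0.145565 (none)

Checks pass: Σm=0; 12 even; l₃=2∈[0,10].
(2·5+1)(2·5+1)(2·2+1) = 605
Δ: 8! 2! 2! / 13! → 1/38610
sum: t=3:−1/2880 t=4:+1/576 t=5:−1/2880 = 1/960
3j²(5 5 2; 0 0 0) = Δ·Π!·Σ² = 10/429  (sign +1)
sum: t=4:+1/2304 t=5:−1/720 t=6:+1/5760 = -1/1280
3j²(5 5 2; -1 1 0) = Δ·Π!·Σ² = 27/1430  (sign -1)
combine: 4πI² = 605·10/429·27/1430 = 45/169
take √, sign -1: I = -0.14556534
No selection rule forces the value: the integral is nonzero (none).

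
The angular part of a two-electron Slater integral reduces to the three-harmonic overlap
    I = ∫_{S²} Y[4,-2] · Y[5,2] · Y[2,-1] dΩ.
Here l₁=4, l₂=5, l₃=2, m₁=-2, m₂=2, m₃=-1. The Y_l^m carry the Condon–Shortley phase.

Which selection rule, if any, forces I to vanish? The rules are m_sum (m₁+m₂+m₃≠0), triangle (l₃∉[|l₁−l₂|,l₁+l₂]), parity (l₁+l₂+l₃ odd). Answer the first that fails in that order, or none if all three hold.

m_sum

Σmᵢ = -1  ✗
l₃∈[|l₁−l₂|,l₁+l₂]=[1,9], have l₃=2
Σlᵢ = 11 ⇒ odd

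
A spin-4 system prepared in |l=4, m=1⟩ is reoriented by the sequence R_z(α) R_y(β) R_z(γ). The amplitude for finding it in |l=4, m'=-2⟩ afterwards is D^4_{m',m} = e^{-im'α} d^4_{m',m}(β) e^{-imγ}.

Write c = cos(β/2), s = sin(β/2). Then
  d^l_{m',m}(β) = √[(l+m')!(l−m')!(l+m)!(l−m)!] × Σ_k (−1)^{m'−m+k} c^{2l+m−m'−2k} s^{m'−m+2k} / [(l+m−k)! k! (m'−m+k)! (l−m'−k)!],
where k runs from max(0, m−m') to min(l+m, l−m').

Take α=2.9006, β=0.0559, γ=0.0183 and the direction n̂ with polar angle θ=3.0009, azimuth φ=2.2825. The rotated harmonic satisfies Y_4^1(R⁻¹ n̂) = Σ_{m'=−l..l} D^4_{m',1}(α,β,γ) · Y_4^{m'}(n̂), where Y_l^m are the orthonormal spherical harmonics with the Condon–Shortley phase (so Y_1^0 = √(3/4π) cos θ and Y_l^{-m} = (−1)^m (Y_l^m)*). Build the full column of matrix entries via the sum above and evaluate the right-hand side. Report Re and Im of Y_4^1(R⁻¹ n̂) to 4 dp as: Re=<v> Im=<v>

Re=0.2928 Im=-0.1471

Need the full column D^4_{m',1} for m'=−4..4 at α=2.9006, β=0.0559, γ=0.0183.
cos(β/2)=0.999609, sin(β/2)=0.027946
d^4_{-4,1}: single k=5 term ⇒ +0.000000;  D = +0.000000-0.000000i
d^4_{-3,1}: k∈[4..5] ⇒ +0.000008 -0.000000 = +0.000008;  D = -0.000006+0.000005i
d^4_{-2,1}: k∈[3..5] ⇒ +0.000308 -0.000000 +0.000000 = +0.000308;  D = +0.000270-0.000148i
d^4_{-1,1}: k∈[2..5] ⇒ +0.007792 -0.000018 +0.000000 -0.000000 = +0.007773;  D = -0.007514+0.001993i
d^4_{0,1}: k∈[1..4] ⇒ +0.124639 -0.000585 +0.000000 -0.000000 = +0.124055;  D = +0.124034-0.002270i
d^4_{1,1}: k∈[0..3] ⇒ +0.996880 -0.011688 +0.000018 -0.000000 = +0.985210;  D = -0.960882-0.217590i
d^4_{2,1}: k∈[0..2] ⇒ -0.118243 +0.000462 -0.000000 = -0.117781;  D = -0.105344-0.052677i
d^4_{3,1}: k∈[0..1] ⇒ +0.006184 -0.000008 = +0.006176;  D = -0.004705-0.004001i
d^4_{4,1}: single k=0 term ⇒ -0.000163;  D = -0.000095-0.000132i
Y_4^{m'}(θ=3.0009,φ=2.2825) and Σ D·Y over m':
  (+0.0000-0.0000i)·(-0.0002-0.0000i)  (-0.0000+0.0000i)·(-0.0029+0.0018i)  (+0.0003-0.0001i)·(-0.0057+0.0381i)  (-0.0075+0.0020i)·(+0.1657+0.1921i)  (+0.1240-0.0023i)·(+0.7645+0.0000i)  (-0.9609-0.2176i)·(-0.1657+0.1921i)  (-0.1053-0.0527i)·(-0.0057-0.0381i)  (-0.0047-0.0040i)·(+0.0029+0.0018i)  (-0.0001-0.0001i)·(-0.0002+0.0000i)
Y_4^1(R⁻¹ n̂) = +0.292799-0.147085i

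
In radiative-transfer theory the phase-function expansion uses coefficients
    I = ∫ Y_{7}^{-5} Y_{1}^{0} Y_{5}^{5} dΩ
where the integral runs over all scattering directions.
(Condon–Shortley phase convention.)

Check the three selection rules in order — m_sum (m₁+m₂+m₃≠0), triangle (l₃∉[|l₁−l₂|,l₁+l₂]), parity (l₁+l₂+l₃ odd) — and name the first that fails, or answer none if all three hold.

azimuthal sum: -5 + 0 + 5 = 0  ✓
l₃ must lie in [6,8]; have l₃=5  ✗
L = 7 + 1 + 5 = 13 (odd)

triangle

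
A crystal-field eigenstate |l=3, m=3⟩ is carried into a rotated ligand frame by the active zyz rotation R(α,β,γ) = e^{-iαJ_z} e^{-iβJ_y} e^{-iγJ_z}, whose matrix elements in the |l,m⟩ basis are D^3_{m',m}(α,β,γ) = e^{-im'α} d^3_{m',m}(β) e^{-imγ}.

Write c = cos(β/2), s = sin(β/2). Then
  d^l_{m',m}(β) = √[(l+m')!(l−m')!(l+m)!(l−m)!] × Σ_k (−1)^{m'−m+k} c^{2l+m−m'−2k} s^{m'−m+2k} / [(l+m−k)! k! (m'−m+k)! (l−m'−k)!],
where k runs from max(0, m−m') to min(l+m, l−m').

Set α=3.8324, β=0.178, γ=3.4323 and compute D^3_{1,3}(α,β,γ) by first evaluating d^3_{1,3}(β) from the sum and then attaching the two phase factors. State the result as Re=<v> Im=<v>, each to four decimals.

Re=0.0002 Im=-0.0301

First d^3_{1,3}(β=0.1780), then the phase factors e^{-i(1)α} and e^{-i(3)γ}:
With c≡cos(β/2)=0.996042 and s≡sin(β/2)=0.088883, N=[24·2·720·1]^{1/2}=185.903201
Admissible k: 2..2 (factorial args all ≥0)
  k=2: (−1)^0·185.9032/(48)·0.9960^4·0.0889^2 = +0.030115
d^3_{1,3}(0.1780) = +0.030115
D = (-0.770732+0.637160i)·(+0.030115)·(-0.643203+0.765696i) = +0.000237-0.030115i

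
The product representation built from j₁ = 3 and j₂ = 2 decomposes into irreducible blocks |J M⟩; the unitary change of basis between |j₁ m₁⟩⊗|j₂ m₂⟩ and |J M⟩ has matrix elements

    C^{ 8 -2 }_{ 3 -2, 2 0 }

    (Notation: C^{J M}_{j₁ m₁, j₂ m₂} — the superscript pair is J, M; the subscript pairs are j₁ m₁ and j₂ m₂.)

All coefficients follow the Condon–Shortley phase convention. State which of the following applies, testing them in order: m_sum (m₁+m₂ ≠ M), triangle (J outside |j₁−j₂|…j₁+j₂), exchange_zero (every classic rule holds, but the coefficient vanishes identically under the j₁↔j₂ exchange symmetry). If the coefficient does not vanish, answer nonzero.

m-sum: m₁+m₂ = -2+0 = -2, M = -2  ✓
triangle: need |j₁−j₂| ≤ J ≤ j₁+j₂, i.e. J ∈ [1, 5]; J = 8 is outside ✗ ⇒ coefficient is 0

triangle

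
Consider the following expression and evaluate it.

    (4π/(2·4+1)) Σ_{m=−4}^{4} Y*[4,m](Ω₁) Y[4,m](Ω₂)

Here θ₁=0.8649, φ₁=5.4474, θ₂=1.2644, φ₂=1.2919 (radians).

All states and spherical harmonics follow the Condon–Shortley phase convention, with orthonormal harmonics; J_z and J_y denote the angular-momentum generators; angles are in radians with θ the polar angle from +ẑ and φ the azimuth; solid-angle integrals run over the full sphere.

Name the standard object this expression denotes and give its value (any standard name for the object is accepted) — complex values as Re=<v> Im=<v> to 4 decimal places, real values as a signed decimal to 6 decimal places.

This sum is the spherical-harmonic addition theorem: it equals the Legendre polynomial P_l(cos γ) of the angle γ between the two directions.
Addition theorem: P_4(cos γ) = (4π/9) Σ_m Y*_{lm}(Ω₁) Y_{lm}(Ω₂), m = −4…4:
  m=-4: Y*=(-0.145436, 0.029716)  Y=(0.160769, 0.328437)  product (-0.033141, -0.042989)
  m=-3: Y*=(-0.288290, -0.212073)  Y=(-0.242926, 0.219202)  product (0.116520, -0.011676)
  m=-2: Y*=(-0.037927, -0.375082)  Y=(0.093694, 0.058453)  product (0.018371, -0.037360)
  m=-1: Y*=(-0.008484, 0.009386)  Y=(-0.088509, 0.309082)  product (-0.002150, -0.003453)
  m=+0: Y*=(-0.362472, -0.000000)  Y=(0.059279, 0.000000)  product (-0.021487, -0.000000)
  m=+1: Y*=(0.008484, 0.009386)  Y=(0.088509, 0.309082)  product (-0.002150, 0.003453)
  m=+2: Y*=(-0.037927, 0.375082)  Y=(0.093694, -0.058453)  product (0.018371, 0.037360)
  m=+3: Y*=(0.288290, -0.212073)  Y=(0.242926, 0.219202)  product (0.116520, 0.011676)
  m=+4: Y*=(-0.145436, -0.029716)  Y=(0.160769, -0.328437)  product (-0.033141, 0.042989)
Total Σ_m = (0.177713, 0.000000). Multiply by 1.396263: (0.248134, 0.000000). P_4(cos γ) = 0.248134

Legendre polynomial (addition theorem), +0.248134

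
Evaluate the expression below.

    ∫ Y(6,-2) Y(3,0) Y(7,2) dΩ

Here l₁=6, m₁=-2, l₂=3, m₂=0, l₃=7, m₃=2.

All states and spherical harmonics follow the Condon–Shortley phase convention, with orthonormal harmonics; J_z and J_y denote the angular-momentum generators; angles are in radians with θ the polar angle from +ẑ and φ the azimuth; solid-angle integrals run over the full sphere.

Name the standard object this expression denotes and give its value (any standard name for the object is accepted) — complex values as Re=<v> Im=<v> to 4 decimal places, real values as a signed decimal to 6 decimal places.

This is a Gaunt coefficient — the integral of a triple product of spherical harmonics over the sphere.
Checks pass: Σm=0; 16 even; l₃=7∈[3,9].
(2·6+1)(2·3+1)(2·7+1) = 1365
Δ: 2! 10! 4! / 17! → 1/2042040
sum: t=0:+1/207360 t=1:−1/57600 t=2:+1/207360 = -1/129600
3j²(6 3 7; 0 0 0) = Δ·Π!·Σ² = 168/12155  (sign +1)
sum: t=0:+1/967680 t=1:−1/120960 t=2:+1/207360 = -1/414720
3j²(6 3 7; -2 0 2) = Δ·Π!·Σ² = 21/4862  (sign +1)
combine: 4πI² = 1365·168/12155·21/4862 = 37044/454597
take √, sign +1: I = 0.08052685

Gaunt coefficient, +0.080527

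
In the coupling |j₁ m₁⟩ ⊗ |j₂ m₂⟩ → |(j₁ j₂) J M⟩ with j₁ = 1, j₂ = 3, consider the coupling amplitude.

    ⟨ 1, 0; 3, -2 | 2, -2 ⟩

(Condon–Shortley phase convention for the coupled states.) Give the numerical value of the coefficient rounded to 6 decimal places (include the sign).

triangle: 2!·0!·4!/7! = 48/5040
(j±m)!: 1!·1!·1!·5!·0!·4! = 2880
prefactor² = (2J+1)·Δ·N² = 960/7
  k=1: −1/(1!·1!·0!·0!·0!·4!) = -1/24
Σ = -1/24  ⇒  CG² = 960/7·(-1/24)² = 5/21
CG = −√(5/21) = -0.487950

-0.487950  (= −√(5/21))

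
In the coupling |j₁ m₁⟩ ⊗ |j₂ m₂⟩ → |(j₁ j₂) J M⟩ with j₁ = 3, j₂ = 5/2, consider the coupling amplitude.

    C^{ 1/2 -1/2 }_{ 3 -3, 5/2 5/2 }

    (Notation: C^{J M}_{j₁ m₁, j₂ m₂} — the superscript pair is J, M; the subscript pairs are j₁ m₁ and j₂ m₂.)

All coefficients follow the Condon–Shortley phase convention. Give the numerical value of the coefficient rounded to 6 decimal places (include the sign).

-0.534522  (= −√(2/7))

j₁+j₂−J=5  J+j₁−j₂=1  J−j₁+j₂=0  j₁+j₂+J+1=7
(j₁±m₁, j₂±m₂, J±M) = (0,6,5,0,0,1)
P² = 28800/7
sum k=5..5:
  [5] −1/120 = -1/120
S = -1/120
C² = P²·S² = 2/7 ; C = -0.534522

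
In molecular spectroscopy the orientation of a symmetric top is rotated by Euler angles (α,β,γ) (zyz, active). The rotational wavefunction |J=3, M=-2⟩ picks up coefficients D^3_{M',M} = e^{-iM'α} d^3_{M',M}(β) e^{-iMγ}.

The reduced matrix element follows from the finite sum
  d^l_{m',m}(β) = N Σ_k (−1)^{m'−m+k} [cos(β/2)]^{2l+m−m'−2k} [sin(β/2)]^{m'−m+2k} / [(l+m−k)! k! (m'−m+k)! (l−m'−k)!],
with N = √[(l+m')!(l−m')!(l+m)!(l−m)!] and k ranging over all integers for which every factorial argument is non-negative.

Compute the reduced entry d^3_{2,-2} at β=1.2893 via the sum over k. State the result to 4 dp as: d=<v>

d=0.3695

d^3_{2,-2}(β=1.2893) via the finite sum:
Half-angle: c=0.799310, s=0.600919. N=√(120·1·1·120)=120.000000
Admissible k: 0..1 (factorial args all ≥0)
  k=0: (−1)^4·120.0000/(24)·0.7993^2·0.6009^4 = +0.416547
  k=1: (−1)^5·120.0000/(120)·0.7993^0·0.6009^6 = -0.047086
d^3_{2,-2}(1.2893) = +0.416547 -0.047086 = +0.369460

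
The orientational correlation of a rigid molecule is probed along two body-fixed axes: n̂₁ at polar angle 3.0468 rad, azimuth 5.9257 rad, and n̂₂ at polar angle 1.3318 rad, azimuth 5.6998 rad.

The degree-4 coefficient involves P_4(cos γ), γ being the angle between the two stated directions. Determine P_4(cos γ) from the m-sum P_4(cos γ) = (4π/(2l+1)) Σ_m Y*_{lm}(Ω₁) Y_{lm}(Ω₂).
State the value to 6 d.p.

0.297010

Summing Y*_{l m}(θ₁,φ₁)·Y_{l m}(θ₂,φ₂) over m ∈ [−4, 4]; prefactor 4π/(2·4+1) = 1.396263:
  m=-4: Y*=(0.000005, -0.000035)  Y=(-0.272441, 0.285073)  product (0.000009, 0.000011)
  m=-3: Y*=(-0.000505, 0.000928)  Y=(-0.048480, 0.267391)  product (-0.000224, -0.000180)
  m=-2: Y*=(0.013436, -0.011665)  Y=(-0.075442, -0.176453)  product (-0.003072, -0.001491)
  m=-1: Y*=(-0.164417, 0.061415)  Y=(-0.236814, -0.156302)  product (0.048536, 0.011155)
  m=+0: Y*=(0.808673, -0.000000)  Y=(0.151138, 0.000000)  product (0.122221, 0.000000)
  m=+1: Y*=(0.164417, 0.061415)  Y=(0.236814, -0.156302)  product (0.048536, -0.011155)
  m=+2: Y*=(0.013436, 0.011665)  Y=(-0.075442, 0.176453)  product (-0.003072, 0.001491)
  m=+3: Y*=(0.000505, 0.000928)  Y=(0.048480, 0.267391)  product (-0.000224, 0.000180)
  m=+4: Y*=(0.000005, 0.000035)  Y=(-0.272441, -0.285073)  product (0.000009, -0.000011)
Accumulated sum (0.212718, 0.000000); after 4π/(2l+1) scaling, (0.297010, 0.000000) ⇒ P_4 = 0.297010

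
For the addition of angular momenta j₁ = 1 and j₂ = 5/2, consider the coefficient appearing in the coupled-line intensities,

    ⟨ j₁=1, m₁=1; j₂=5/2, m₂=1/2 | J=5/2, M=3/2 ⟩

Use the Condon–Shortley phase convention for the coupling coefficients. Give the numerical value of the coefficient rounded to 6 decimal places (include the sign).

j₁+j₂−J=1  J+j₁−j₂=1  J−j₁+j₂=4  j₁+j₂+J+1=7
(j₁±m₁, j₂±m₂, J±M) = (2,0,3,2,4,1)
P² = 576/35
sum k=0..0:
  [0] +1/6 = 1/6
S = 1/6
C² = P²·S² = 16/35 ; C = +0.676123

+0.676123  (= +√(16/35))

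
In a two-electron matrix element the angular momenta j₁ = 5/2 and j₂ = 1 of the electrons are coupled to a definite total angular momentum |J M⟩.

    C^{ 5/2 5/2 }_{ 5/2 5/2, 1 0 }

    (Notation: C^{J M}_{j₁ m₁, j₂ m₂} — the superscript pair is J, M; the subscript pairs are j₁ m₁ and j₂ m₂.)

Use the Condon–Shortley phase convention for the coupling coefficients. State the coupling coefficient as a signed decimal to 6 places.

+√(5/7) ≈ +0.845154

triangle: 1!×4!×1!/7! = 24/5040
(j±m)!: 5!×0!×1!×1!×5!×0! = 14400
prefactor² = (2J+1)×Δ×N² = 2880/7
  k=0: +1/(0!×1!×0!×1!×4!×0!) = 1/24
Σ = 1/24  ⇒  CG² = 2880/7×(1/24)² = 5/7
CG = +√(5/7) = +0.845154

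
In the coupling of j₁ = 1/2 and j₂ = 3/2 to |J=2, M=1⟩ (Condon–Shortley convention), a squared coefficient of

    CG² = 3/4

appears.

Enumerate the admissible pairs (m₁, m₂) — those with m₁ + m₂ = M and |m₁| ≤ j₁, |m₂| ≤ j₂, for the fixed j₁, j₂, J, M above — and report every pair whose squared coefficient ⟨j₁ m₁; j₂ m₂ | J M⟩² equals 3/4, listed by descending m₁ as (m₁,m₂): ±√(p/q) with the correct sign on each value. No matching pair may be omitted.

(1/2,1/2): +√(3/4)

Admissible pairs with m₁+m₂ = M = 1: (-1/2,3/2), (1/2,1/2)
  (m₁,m₂)=(1/2,1/2): CG² = 3/4, CG = +√(3/4)   ← matches the target
  (m₁,m₂)=(-1/2,3/2): CG² = 1/4, CG = +√(1/4)
Pairs with CG² = 3/4: (1/2,1/2): +√(3/4)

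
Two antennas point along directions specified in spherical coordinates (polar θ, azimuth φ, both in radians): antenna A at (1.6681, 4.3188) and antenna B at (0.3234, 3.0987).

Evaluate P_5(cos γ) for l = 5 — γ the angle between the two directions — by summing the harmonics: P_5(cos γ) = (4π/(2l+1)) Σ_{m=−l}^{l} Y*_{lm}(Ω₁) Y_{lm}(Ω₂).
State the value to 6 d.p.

0.030987

Addition theorem: P_5(cos γ) = (4π/11) Σ_m Y*_{lm}(Ω₁) Y_{lm}(Ω₂), m = −5…5:
  term(m=-5) = +0.000671-0.000124i   from Y*(Ω₁)=-0.417980+0.175316i, Y(Ω₂)=-0.001470-0.000320i
  term(m=-4) = -0.000332+0.001958i   from Y*(Ω₁)=+0.000498+0.139909i, Y(Ω₂)=+0.013985+0.002423i
  term(m=-3) = +0.021339+0.012181i   from Y*(Ω₁)=-0.288649-0.118660i, Y(Ω₂)=-0.078080-0.010103i
  term(m=-2) = -0.033342+0.028163i   from Y*(Ω₁)=-0.111859+0.112258i, Y(Ω₂)=+0.274389+0.023596i
  term(m=-1) = +0.052219+0.142746i   from Y*(Ω₁)=-0.106324-0.256045i, Y(Ω₂)=-0.547741-0.023508i
  term(m=+0) = -0.053984-0.000000i   from Y*(Ω₁)=-0.162984-0.000000i, Y(Ω₂)=+0.331223+0.000000i
  term(m=+1) = +0.052219-0.142746i   from Y*(Ω₁)=+0.106324-0.256045i, Y(Ω₂)=+0.547741-0.023508i
  term(m=+2) = -0.033342-0.028163i   from Y*(Ω₁)=-0.111859-0.112258i, Y(Ω₂)=+0.274389-0.023596i
  term(m=+3) = +0.021339-0.012181i   from Y*(Ω₁)=+0.288649-0.118660i, Y(Ω₂)=+0.078080-0.010103i
  term(m=+4) = -0.000332-0.001958i   from Y*(Ω₁)=+0.000498-0.139909i, Y(Ω₂)=+0.013985-0.002423i
  term(m=+5) = +0.000671+0.000124i   from Y*(Ω₁)=+0.417980+0.175316i, Y(Ω₂)=+0.001470-0.000320i
Accumulated sum +0.027125-0.000000i; after 4π/(2l+1) scaling, +0.030987-0.000000i ⇒ P_5 = 0.030987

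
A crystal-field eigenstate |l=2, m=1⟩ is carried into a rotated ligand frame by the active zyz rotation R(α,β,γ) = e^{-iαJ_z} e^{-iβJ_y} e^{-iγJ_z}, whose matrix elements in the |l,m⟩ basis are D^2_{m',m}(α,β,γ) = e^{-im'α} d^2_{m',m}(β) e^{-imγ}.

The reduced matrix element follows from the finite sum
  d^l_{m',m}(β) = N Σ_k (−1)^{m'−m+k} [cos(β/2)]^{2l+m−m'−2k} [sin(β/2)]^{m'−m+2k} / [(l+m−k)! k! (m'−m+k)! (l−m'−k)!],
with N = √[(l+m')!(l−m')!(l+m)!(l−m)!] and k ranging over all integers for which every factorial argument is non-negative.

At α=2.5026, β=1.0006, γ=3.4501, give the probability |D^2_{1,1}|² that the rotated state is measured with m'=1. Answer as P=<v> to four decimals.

P=0.0038

D^2_{1,1}(2.5026,1.0006,3.4501) = e^{-i·1·2.5026}·d^2_{1,1}(1.0006)·e^{-i·1·3.4501}. Compute d first:
Half-angle: c=0.877439, s=0.479689. N=√(6·1·6·1)=6.000000
k∈{0,1} keeps every argument non-negative
  k=0: (−1)^0·6.0000/(6)·0.8774^4·0.4797^0 = +0.592744
  k=1: (−1)^1·6.0000/(2)·0.8774^2·0.4797^2 = -0.531464
d^2_{1,1}(1.0006) = +0.592744 -0.531464 = +0.061280
|D^2_{1,1}|² = |d^2_{1,1}(β)|² = (+0.061280)² = 0.003755 (the z-rotation phases have unit modulus)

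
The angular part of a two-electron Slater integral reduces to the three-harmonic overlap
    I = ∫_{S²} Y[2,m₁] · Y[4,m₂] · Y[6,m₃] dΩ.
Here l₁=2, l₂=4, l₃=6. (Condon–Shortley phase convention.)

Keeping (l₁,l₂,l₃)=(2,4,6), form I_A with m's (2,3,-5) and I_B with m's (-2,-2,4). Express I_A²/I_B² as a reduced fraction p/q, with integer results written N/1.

Same 2,4,6: normalisation and zero-m 3j drop out of the ratio.
A: Δ: 0! 4! 8! / 13! → 1/6435; sum: t=0:+1/120960 = 1/120960; 3j²(2 4 6; 2 3 -5) = Δ·Π!·Σ² = 2/39  (sign -1)
B: Δ: 0! 4! 8! / 13! → 1/6435; sum: t=0:+1/34560 = 1/34560; 3j²(2 4 6; -2 -2 4) = Δ·Π!·Σ² = 14/429  (sign +1)
I_A²/I_B² = (2/39)/(14/429) = 11/7

11/7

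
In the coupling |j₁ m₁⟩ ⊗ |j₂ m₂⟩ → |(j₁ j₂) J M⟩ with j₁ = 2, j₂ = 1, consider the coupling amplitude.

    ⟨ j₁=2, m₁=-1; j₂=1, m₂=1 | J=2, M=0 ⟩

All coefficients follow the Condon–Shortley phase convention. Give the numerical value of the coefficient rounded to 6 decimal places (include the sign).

√[5·1!3!1!/6! · 1!3!2!0!2!2!] = √(2)
  +(−1)^1/∏(1,0,2,1,1,0)! = -1/2  (running -1/2)
⟨..|..⟩ = √(2)·(-1/2) = -0.707107

−√(1/2) ≈ -0.707107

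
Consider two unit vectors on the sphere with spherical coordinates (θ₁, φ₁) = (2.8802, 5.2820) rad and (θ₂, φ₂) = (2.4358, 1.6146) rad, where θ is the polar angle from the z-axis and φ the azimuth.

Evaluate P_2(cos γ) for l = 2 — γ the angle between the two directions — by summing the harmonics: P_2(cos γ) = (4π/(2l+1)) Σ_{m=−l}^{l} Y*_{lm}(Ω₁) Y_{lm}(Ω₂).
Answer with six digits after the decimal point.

Expand P_2 via completeness: Σ_{m} conj(Y_{2,m}) at Ω₁ times Y_{2,m} at Ω₂ —
  [-2]  conj(Y_{2,-2})(Ω₁) = -0.01079 - 0.02343j ; Y_{2,-2}(Ω₂) = -0.16189 + 0.01422j ; Δ = 0.00208 + 0.00364j
  [-1]  conj(Y_{2,-1})(Ω₁) = -0.10401 + 0.16241j ; Y_{2,-1}(Ω₂) = 0.01670 + 0.38102j ; Δ = -0.06362 - 0.03692j
  [+0]  conj(Y_{2,0})(Ω₁) = 0.56759 + 0.00000j ; Y_{2,0}(Ω₂) = 0.23270 + 0.00000j ; Δ = 0.13208 + 0.00000j
  [+1]  conj(Y_{2,1})(Ω₁) = 0.10401 + 0.16241j ; Y_{2,1}(Ω₂) = -0.01670 + 0.38102j ; Δ = -0.06362 + 0.03692j
  [+2]  conj(Y_{2,2})(Ω₁) = -0.01079 + 0.02343j ; Y_{2,2}(Ω₂) = -0.16189 - 0.01422j ; Δ = 0.00208 - 0.00364j
Σ over m = 0.00900 - 0.00000j; ×(4π/5) → 0.02261 - 0.00000j. Real part: 0.022614

0.022614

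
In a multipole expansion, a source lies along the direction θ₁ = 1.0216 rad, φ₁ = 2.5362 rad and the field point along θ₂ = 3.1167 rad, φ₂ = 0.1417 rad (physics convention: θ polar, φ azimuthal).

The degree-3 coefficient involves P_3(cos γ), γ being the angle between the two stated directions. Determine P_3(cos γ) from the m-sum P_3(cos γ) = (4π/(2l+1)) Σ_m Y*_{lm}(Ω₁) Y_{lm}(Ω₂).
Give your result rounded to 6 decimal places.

Summing Y*_{l m}(θ₁,φ₁)·Y_{l m}(θ₂,φ₂) over m ∈ [−3, 3]; prefactor 4π/(2·3+1) = 1.795196:
  m=-3: Y*=0.06289 + 0.25114j  Y=0.00001 - 0.00000j  product 0.00000 + 0.00000j
  m=-2: Y*=0.13673 - 0.36323j  Y=-0.00061 + 0.00018j  product -0.00002 + 0.00024j
  m=-1: Y*=-0.08215 + 0.05685j  Y=0.03183 - 0.00454j  product -0.00236 + 0.00218j
  m=+0: Y*=-0.31900 + 0.00000j  Y=-0.74497 + 0.00000j  product 0.23764 + 0.00000j
  m=+1: Y*=0.08215 + 0.05685j  Y=-0.03183 - 0.00454j  product -0.00236 - 0.00218j
  m=+2: Y*=0.13673 + 0.36323j  Y=-0.00061 - 0.00018j  product -0.00002 - 0.00024j
  m=+3: Y*=-0.06289 + 0.25114j  Y=-0.00001 - 0.00000j  product 0.00000 - 0.00000j
Total Σ_m = 0.23289 - 0.00000j. Multiply by 1.795196: 0.41809 - 0.00000j. P_3(cos γ) = 0.418088

0.418088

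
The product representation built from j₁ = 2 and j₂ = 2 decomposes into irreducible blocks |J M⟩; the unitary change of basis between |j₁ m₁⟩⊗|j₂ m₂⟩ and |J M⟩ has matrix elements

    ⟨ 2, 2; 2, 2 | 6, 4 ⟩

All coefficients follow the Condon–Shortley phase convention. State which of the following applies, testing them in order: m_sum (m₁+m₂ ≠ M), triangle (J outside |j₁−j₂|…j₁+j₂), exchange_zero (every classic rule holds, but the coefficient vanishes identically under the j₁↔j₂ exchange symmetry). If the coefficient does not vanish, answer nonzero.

m-sum: m₁+m₂ = 2+2 = 4, M = 4  ✓
triangle: need |j₁−j₂| ≤ J ≤ j₁+j₂, i.e. J ∈ [0, 4]; J = 6 is outside ✗ ⇒ coefficient is 0

triangle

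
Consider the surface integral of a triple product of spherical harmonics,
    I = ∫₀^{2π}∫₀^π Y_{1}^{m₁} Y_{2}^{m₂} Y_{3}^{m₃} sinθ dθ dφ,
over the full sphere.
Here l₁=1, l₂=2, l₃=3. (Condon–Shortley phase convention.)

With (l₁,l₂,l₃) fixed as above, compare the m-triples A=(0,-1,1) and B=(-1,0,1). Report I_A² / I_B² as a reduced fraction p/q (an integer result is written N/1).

Shared (l₁,l₂,l₃)=(1,2,3): N and (l;000)² cancel in I_A²/I_B².
A: Δ = 0!·2!·4!/7! = 1/105; Racah Σ t=0..0: t=0:+1/6 = 1/6; ⇒ 3j(1 2 3; 0 -1 1)² = 8/105, sgn +1
B: Δ = 0!·2!·4!/7! = 1/105; Racah Σ t=0..0: t=0:+1/8 = 1/8; ⇒ 3j(1 2 3; -1 0 1)² = 2/35, sgn +1
I_A²/I_B² = (8/105)/(2/35) = 4/3

4/3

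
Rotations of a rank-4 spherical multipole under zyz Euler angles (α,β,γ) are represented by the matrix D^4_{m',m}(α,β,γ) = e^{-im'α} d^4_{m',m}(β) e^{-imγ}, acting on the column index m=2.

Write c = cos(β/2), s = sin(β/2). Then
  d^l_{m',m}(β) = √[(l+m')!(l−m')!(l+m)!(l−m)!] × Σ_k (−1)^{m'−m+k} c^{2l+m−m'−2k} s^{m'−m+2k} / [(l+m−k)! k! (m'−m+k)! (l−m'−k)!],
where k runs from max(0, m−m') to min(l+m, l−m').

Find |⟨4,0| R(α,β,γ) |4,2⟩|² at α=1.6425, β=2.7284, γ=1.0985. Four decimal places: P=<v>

Split into d^4_{0,2}(β=2.7284) × two z-phases.
Half-angle: c=0.205130, s=0.978735. N=√(24·24·720·2)=910.735966
k: max(0,(2)−(0))=2 … min(4+(2),4−(0))=4
  k=2: (−1)^0·910.7360/(96)·0.2051^6·0.9787^2 = +0.000677
  k=3: (−1)^1·910.7360/(36)·0.2051^4·0.9787^4 = -0.041102
  k=4: (−1)^2·910.7360/(96)·0.2051^2·0.9787^6 = +0.350888
d^4_{0,2}(2.7284) = +0.000677 -0.041102 +0.350888 = +0.310463
|D^4_{0,2}|² = |d^4_{0,2}(β)|² = (+0.310463)² = 0.096387 (the z-rotation phases have unit modulus)

P=0.0964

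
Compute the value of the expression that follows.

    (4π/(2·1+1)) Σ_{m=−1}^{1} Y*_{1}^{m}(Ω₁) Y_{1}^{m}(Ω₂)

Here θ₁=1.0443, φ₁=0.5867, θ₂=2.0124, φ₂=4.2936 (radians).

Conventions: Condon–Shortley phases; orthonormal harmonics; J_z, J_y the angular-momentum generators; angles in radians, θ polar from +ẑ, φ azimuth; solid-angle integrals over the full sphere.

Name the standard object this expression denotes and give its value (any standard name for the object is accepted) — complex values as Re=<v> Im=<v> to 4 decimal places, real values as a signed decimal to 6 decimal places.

Legendre polynomial (addition theorem), -0.874796

This sum is the spherical-harmonic addition theorem: it equals the Legendre polynomial P_l(cos γ) of the angle γ between the two directions.
Term-by-term m-sum for l=1 (normalisation 4π/3 = 4.188790):
  m=-1: (+0.248753+0.165368i) × (-0.127019+0.285357i) = -0.078785+0.049979i  (running Σ = -0.078785+0.049979i)
  m=0: (+0.245526-0.000000i) × (-0.208824+0.000000i) = -0.051272+0.000000i  (running Σ = -0.130057+0.049979i)
  m=1: (-0.248753+0.165368i) × (+0.127019+0.285357i) = -0.078785-0.049979i  (running Σ = -0.208842+0.000000i)
Total Σ_m = -0.208842+0.000000i. Multiply by 4.188790: -0.874796+0.000000i. P_1(cos γ) = -0.874796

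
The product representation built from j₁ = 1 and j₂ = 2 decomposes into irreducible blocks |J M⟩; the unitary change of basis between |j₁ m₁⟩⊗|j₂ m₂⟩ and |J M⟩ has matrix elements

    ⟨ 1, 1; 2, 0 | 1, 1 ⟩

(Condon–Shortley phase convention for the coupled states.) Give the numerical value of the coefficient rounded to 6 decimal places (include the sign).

+√(1/10) ≈ +0.316228

√[3·2!0!2!/5! · 2!0!2!2!2!0!] = √(8/5)
  +(−1)^0/∏(0,2,0,2,0,0)! = 1/4  (running 1/4)
⟨..|..⟩ = √(8/5)·(1/4) = +0.316228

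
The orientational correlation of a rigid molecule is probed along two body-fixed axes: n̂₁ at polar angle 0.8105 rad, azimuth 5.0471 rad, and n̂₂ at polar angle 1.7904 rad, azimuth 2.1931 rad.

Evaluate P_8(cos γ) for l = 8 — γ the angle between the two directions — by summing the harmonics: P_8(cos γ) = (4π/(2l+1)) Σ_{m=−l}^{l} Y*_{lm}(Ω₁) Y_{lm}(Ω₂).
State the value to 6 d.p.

-0.163183

Term-by-term m-sum for l=8 (normalisation 4π/17 = 0.739198):
  term(m=-8) = -0.011087-0.012391i   from Y*(Ω₁)=-0.035043+0.017533i, Y(Ω₂)=+0.111564+0.409408i
  term(m=-7) = -0.024173-0.051036i   from Y*(Ω₁)=-0.106784-0.103998i, Y(Ω₂)=+0.355063+0.132134i
  term(m=-6) = +0.004823+0.030912i   from Y*(Ω₁)=+0.141380-0.302292i, Y(Ω₂)=-0.077784+0.052332i
  term(m=-5) = -0.021948+0.164254i   from Y*(Ω₁)=+0.459247+0.047358i, Y(Ω₂)=-0.010793+0.358773i
  term(m=-4) = -0.003385+0.007572i   from Y*(Ω₁)=+0.071022+0.300683i, Y(Ω₂)=+0.021333+0.016298i
  term(m=-3) = -0.026947+0.031477i   from Y*(Ω₁)=+0.106596-0.067824i, Y(Ω₂)=-0.313688+0.095701i
  term(m=-2) = -0.025622+0.016611i   from Y*(Ω₁)=+0.300592+0.237862i, Y(Ω₂)=-0.025526+0.075460i
  term(m=-1) = +0.015338-0.004537i   from Y*(Ω₁)=-0.016952+0.048740i, Y(Ω₂)=-0.180674-0.251848i
  term(m=+0) = -0.034753+0.000000i   from Y*(Ω₁)=+0.366391-0.000000i, Y(Ω₂)=-0.094852+0.000000i
  term(m=+1) = +0.015338+0.004537i   from Y*(Ω₁)=+0.016952+0.048740i, Y(Ω₂)=+0.180674-0.251848i
  term(m=+2) = -0.025622-0.016611i   from Y*(Ω₁)=+0.300592-0.237862i, Y(Ω₂)=-0.025526-0.075460i
  term(m=+3) = -0.026947-0.031477i   from Y*(Ω₁)=-0.106596-0.067824i, Y(Ω₂)=+0.313688+0.095701i
  term(m=+4) = -0.003385-0.007572i   from Y*(Ω₁)=+0.071022-0.300683i, Y(Ω₂)=+0.021333-0.016298i
  term(m=+5) = -0.021948-0.164254i   from Y*(Ω₁)=-0.459247+0.047358i, Y(Ω₂)=+0.010793+0.358773i
  term(m=+6) = +0.004823-0.030912i   from Y*(Ω₁)=+0.141380+0.302292i, Y(Ω₂)=-0.077784-0.052332i
  term(m=+7) = -0.024173+0.051036i   from Y*(Ω₁)=+0.106784-0.103998i, Y(Ω₂)=-0.355063+0.132134i
  term(m=+8) = -0.011087+0.012391i   from Y*(Ω₁)=-0.035043-0.017533i, Y(Ω₂)=+0.111564-0.409408i
Accumulated sum -0.220757+0.000000i; after 4π/(2l+1) scaling, -0.163183+0.000000i ⇒ P_8 = -0.163183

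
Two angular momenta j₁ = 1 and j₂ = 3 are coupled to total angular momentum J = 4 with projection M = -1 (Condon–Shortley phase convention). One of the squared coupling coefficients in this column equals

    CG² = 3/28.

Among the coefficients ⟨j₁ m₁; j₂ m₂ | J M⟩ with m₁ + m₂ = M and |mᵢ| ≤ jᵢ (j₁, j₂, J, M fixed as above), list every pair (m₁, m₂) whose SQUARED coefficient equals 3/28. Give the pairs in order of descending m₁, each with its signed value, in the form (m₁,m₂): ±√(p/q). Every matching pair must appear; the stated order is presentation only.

Admissible pairs with m₁+m₂ = M = -1: (-1,0), (0,-1), (1,-2)
  (m₁,m₂)=(1,-2): CG² = 3/28, CG = +√(3/28)   ← matches the target
  (m₁,m₂)=(0,-1): CG² = 15/28, CG = +√(15/28)
  (m₁,m₂)=(-1,0): CG² = 5/14, CG = +√(5/14)
Pairs with CG² = 3/28: (1,-2): +√(3/28)

(1,-2): +√(3/28)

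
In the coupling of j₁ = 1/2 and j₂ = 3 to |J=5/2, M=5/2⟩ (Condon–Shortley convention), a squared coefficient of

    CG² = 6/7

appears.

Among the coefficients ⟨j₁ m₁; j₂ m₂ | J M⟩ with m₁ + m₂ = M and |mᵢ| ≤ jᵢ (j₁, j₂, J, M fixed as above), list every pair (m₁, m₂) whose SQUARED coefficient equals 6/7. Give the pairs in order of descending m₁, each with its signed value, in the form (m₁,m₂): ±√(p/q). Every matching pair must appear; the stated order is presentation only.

Admissible pairs with m₁+m₂ = M = 5/2: (-1/2,3), (1/2,2)
  (m₁,m₂)=(1/2,2): CG² = 1/7, CG = +√(1/7)
  (m₁,m₂)=(-1/2,3): CG² = 6/7, CG = −√(6/7)   ← matches the target
Pairs with CG² = 6/7: (-1/2,3): −√(6/7)

(-1/2,3): −√(6/7)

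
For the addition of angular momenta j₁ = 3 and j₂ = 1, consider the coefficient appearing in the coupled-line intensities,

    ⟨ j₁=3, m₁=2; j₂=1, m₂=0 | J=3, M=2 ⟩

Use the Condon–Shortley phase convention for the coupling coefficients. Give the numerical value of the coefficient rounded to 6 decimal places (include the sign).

√[7·1!5!1!/8! · 5!1!1!1!5!1!] = √(300)
  +(−1)^0/∏(0,1,1,1,4,0)! = 1/24  (running 1/24)
  +(−1)^1/∏(1,0,0,0,5,1)! = -1/120  (running 1/30)
⟨..|..⟩ = √(300)·(1/30) = +0.577350

+√(1/3) = +0.577350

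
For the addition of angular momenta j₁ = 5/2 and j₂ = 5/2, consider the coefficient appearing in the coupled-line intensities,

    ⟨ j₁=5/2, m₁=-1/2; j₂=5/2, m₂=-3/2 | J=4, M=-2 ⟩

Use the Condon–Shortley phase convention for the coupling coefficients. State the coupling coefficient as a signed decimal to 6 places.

+√(5/28) ≈ +0.422577

j₁+j₂−J=1  J+j₁−j₂=4  J−j₁+j₂=4  j₁+j₂+J+1=10
(j₁±m₁, j₂±m₂, J±M) = (2,3,1,4,2,6)
P² = 20736/35
sum k=0..1:
  [0] +1/36 = 1/36
  [1] −1/96 = -1/96
S = 5/288
C² = P²·S² = 5/28 ; C = +0.422577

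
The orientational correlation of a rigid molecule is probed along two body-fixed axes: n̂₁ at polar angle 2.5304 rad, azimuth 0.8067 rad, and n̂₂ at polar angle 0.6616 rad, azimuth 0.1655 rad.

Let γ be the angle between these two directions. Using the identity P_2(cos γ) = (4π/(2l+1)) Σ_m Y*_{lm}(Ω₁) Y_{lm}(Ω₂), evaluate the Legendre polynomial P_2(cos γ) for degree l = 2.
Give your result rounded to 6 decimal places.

-0.301651

Term-by-term m-sum for l=2 (normalisation 4π/5 = 2.513274):
  m=-2: Y*=-0.005418+0.127084i  Y=+0.137890-0.047385i  product +0.005275+0.017780i
  m=-1: Y*=-0.251199-0.262136i  Y=+0.369377-0.061696i  product -0.108960-0.081329i
  m=+0: Y*=+0.319210-0.000000i  Y=+0.273637+0.000000i  product +0.087348+0.000000i
  m=+1: Y*=+0.251199-0.262136i  Y=-0.369377-0.061696i  product -0.108960+0.081329i
  m=+2: Y*=-0.005418-0.127084i  Y=+0.137890+0.047385i  product +0.005275-0.017780i
Accumulated sum -0.120023+0.000000i; after 4π/(2l+1) scaling, -0.301651+0.000000i ⇒ P_2 = -0.301651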